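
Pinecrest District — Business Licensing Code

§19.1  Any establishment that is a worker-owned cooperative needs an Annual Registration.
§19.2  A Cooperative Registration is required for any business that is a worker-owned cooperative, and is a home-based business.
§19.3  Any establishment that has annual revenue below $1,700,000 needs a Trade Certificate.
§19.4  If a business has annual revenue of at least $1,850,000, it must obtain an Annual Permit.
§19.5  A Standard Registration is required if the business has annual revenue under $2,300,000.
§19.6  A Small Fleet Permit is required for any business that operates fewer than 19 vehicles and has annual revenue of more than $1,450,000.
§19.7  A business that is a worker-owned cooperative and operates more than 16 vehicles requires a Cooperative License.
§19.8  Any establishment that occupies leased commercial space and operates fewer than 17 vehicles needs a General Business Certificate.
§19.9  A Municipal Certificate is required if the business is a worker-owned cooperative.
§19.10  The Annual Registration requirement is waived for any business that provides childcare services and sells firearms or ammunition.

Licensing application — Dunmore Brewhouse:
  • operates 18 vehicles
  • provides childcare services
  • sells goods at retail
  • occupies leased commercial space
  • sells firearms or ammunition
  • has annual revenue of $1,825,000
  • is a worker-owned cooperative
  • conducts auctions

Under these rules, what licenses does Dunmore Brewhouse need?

§19.1 is a worker-owned cooperative → Annual Registration required.
§19.2 is a worker-owned cooperative; occupies leased commercial space (not: is a home-based business) → Cooperative Registration not required.
§19.3 revenue $1,825,000 ≥ $1,700,000 → Trade Certificate not required.
§19.4 revenue $1,825,000 < $1,850,000 → Annual Permit not required.
§19.5 revenue $1,825,000 < $2,300,000 → Standard Registration required.
§19.6 vehicles 18 < 19; revenue $1,825,000 > $1,450,000 → Small Fleet Permit required.
§19.7 is a worker-owned cooperative; vehicles 18 > 16 → Cooperative License required.
§19.8 occupies leased commercial space; vehicles 18 ≥ 17 → General Business Certificate not required.
§19.9 is a worker-owned cooperative → Municipal Certificate required.
§19.10 provides childcare services; sells firearms or ammunition → exempt from Annual Registration.

Cooperative License, Municipal Certificate, Small Fleet Permit, Standard Registration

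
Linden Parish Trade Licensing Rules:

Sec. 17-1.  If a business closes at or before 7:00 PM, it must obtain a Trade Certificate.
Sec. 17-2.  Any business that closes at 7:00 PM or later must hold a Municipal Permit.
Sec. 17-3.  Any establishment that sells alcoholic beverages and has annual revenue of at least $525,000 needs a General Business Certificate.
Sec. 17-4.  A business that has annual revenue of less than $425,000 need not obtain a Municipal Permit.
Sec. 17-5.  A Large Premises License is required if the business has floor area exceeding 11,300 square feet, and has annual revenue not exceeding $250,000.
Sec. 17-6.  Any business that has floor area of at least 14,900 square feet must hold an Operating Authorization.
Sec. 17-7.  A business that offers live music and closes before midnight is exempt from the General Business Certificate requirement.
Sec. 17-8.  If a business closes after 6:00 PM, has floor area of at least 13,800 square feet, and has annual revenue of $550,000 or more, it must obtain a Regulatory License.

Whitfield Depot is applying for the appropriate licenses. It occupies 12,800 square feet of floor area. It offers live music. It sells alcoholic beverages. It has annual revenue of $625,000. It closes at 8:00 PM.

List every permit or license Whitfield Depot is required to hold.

Municipal Permit

Sec. 17-1. closes 8:00 PM, after 7:00 PM → Trade Certificate not required.
Sec. 17-2. closes 8:00 PM, after 7:00 PM → Municipal Permit required.
Sec. 17-3. sells alcoholic beverages; revenue $625,000 ≥ $525,000 → General Business Certificate required.
Sec. 17-4. revenue $625,000 ≥ $425,000 → Municipal Permit exemption does not apply.
Sec. 17-5. floor area 12,800 square feet > 11,300 square feet; revenue $625,000 > $250,000 → Large Premises License not required.
Sec. 17-6. floor area 12,800 square feet < 14,900 square feet → Operating Authorization not required.
Sec. 17-7. offers live music; closes 8:00 PM, at/before midnight → exempt from General Business Certificate.
Sec. 17-8. closes 8:00 PM, after 6:00 PM; floor area 12,800 square feet < 13,800 square feet; revenue $625,000 ≥ $550,000 → Regulatory License not required.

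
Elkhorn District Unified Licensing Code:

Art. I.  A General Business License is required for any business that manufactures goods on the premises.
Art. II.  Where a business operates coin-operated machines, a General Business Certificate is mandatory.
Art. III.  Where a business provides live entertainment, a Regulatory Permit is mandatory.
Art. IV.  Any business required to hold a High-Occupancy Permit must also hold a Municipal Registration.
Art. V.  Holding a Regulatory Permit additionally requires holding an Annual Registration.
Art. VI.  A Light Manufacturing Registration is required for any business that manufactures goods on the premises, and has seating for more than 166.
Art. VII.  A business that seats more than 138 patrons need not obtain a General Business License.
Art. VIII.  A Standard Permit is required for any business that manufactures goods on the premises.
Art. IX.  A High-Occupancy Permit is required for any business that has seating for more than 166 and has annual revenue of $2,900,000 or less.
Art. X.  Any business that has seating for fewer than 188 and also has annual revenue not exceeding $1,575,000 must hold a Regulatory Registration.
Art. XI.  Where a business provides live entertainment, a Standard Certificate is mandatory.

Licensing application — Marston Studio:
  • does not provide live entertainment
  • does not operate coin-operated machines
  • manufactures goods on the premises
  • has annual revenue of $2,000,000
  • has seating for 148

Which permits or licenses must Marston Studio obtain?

Art. I. manufactures goods on the premises → General Business License required.
Art. II. does not operate coin-operated machines → General Business Certificate not required.
Art. III. does not provide live entertainment → Regulatory Permit not required.
Art. IV. High-Occupancy Permit is not required → no effect.
Art. V. Regulatory Permit is not required → no effect.
Art. VI. manufactures goods on the premises; seating 148 ≤ 166 → Light Manufacturing Registration not required.
Art. VII. seating 148 > 138 → exempt from General Business License.
Art. VIII. manufactures goods on the premises → Standard Permit required.
Art. IX. seating 148 ≤ 166; revenue $2,000,000 ≤ $2,900,000 → High-Occupancy Permit not required.
Art. X. seating 148 < 188; revenue $2,000,000 > $1,575,000 → Regulatory Registration not required.
Art. XI. does not provide live entertainment → Standard Certificate not required.

Standard Permit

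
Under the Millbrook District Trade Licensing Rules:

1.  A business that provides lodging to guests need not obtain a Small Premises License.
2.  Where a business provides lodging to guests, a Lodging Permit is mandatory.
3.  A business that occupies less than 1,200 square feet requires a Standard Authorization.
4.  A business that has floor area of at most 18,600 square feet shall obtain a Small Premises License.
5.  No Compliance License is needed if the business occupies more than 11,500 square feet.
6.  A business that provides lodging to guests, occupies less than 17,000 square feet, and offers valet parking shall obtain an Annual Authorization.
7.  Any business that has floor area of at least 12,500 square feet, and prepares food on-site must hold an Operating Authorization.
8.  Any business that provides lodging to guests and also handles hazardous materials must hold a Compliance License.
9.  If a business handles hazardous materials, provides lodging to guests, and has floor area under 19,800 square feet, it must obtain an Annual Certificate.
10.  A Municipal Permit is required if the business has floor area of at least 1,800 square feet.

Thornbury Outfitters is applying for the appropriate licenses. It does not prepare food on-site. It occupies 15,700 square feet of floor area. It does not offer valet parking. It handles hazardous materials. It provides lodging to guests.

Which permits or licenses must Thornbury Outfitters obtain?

Annual Certificate, Lodging Permit, Municipal Permit

1. provides lodging to guests → exempt from Small Premises License.
2. provides lodging to guests → Lodging Permit required.
3. floor area 15,700 square feet ≥ 1,200 square feet → Standard Authorization not required.
4. floor area 15,700 square feet ≤ 18,600 square feet → Small Premises License required.
5. floor area 15,700 square feet > 11,500 square feet → exempt from Compliance License.
6. provides lodging to guests; floor area 15,700 square feet < 17,000 square feet; does not offer valet parking → Annual Authorization not required.
7. floor area 15,700 square feet ≥ 12,500 square feet; does not prepare food on-site → Operating Authorization not required.
8. provides lodging to guests; handles hazardous materials → Compliance License required.
9. handles hazardous materials; provides lodging to guests; floor area 15,700 square feet < 19,800 square feet → Annual Certificate required.
10. floor area 15,700 square feet ≥ 1,800 square feet → Municipal Permit required.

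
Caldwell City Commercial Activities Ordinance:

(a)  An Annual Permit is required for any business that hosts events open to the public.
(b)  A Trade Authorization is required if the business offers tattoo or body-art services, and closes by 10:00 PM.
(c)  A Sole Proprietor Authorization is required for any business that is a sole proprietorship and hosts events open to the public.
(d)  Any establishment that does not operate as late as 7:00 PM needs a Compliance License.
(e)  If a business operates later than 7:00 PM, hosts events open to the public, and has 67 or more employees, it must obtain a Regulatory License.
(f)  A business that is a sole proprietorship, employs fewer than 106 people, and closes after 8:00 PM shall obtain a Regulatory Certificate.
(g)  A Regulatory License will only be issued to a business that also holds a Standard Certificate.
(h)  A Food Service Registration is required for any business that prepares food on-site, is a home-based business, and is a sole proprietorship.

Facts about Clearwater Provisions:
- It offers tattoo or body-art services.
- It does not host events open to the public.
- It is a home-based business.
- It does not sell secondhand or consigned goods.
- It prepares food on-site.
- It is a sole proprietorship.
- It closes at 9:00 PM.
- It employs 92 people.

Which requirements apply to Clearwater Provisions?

Food Service Registration, Regulatory Certificate, Trade Authorization

(a) does not host events open to the public → Annual Permit not required.
(b) offers tattoo or body-art services; closes 9:00 PM, at/before 10:00 PM → Trade Authorization required.
(c) is a sole proprietorship; does not host events open to the public → Sole Proprietor Authorization not required.
(d) closes 9:00 PM, after 7:00 PM → Compliance License not required.
(e) closes 9:00 PM, after 7:00 PM; does not host events open to the public; employees 92 ≥ 67 → Regulatory License not required.
(f) is a sole proprietorship; employees 92 < 106; closes 9:00 PM, after 8:00 PM → Regulatory Certificate required.
(g) Regulatory License is not required → no effect.
(h) prepares food on-site; is a home-based business; is a sole proprietorship → Food Service Registration required.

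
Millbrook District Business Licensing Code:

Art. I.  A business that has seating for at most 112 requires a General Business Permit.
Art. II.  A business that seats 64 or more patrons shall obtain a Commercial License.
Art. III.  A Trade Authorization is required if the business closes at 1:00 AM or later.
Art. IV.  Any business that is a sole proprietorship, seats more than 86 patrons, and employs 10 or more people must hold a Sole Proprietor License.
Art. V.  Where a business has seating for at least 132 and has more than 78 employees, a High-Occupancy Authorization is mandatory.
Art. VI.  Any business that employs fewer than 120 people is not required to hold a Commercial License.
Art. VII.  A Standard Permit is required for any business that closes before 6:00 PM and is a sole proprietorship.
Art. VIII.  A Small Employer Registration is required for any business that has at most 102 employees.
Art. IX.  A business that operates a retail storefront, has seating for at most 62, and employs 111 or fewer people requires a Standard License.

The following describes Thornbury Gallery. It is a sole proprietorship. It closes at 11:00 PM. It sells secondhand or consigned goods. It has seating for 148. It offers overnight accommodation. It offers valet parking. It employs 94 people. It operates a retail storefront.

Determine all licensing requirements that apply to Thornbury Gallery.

Art. I. seating 148 > 112 → General Business Permit not required.
Art. II. seating 148 ≥ 64 → Commercial License required.
Art. III. closes 11:00 PM, at/before 1:00 AM → Trade Authorization not required.
Art. IV. is a sole proprietorship; seating 148 > 86; employees 94 ≥ 10 → Sole Proprietor License required.
Art. V. seating 148 ≥ 132; employees 94 > 78 → High-Occupancy Authorization required.
Art. VI. employees 94 < 120 → exempt from Commercial License.
Art. VII. closes 11:00 PM, after 6:00 PM; is a sole proprietorship → Standard Permit not required.
Art. VIII. employees 94 ≤ 102 → Small Employer Registration required.
Art. IX. operates a retail storefront; seating 148 > 62; employees 94 ≤ 111 → Standard License not required.

High-Occupancy Authorization, Small Employer Registration, Sole Proprietor License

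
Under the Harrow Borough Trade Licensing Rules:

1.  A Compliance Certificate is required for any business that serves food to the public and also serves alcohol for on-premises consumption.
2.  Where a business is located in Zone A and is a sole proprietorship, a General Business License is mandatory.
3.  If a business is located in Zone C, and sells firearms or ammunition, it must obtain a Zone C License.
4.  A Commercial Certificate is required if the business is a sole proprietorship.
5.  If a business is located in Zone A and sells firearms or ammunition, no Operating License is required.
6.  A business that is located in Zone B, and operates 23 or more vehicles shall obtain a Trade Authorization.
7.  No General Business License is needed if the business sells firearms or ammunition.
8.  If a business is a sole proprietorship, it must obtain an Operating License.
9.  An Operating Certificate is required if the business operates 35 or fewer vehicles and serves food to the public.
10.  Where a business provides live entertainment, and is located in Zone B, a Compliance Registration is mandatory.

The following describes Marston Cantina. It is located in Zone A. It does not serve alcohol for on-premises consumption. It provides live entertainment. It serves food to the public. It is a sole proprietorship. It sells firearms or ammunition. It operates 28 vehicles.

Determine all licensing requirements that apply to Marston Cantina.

1. serves food to the public; does not serve alcohol for on-premises consumption → Compliance Certificate not required.
2. is located in Zone A; is a sole proprietorship → General Business License required.
3. is located in Zone A (not: is located in Zone C); sells firearms or ammunition → Zone C License not required.
4. is a sole proprietorship → Commercial Certificate required.
5. is located in Zone A; sells firearms or ammunition → exempt from Operating License.
6. is located in Zone A (not: is located in Zone B); vehicles 28 ≥ 23 → Trade Authorization not required.
7. sells firearms or ammunition → exempt from General Business License.
8. is a sole proprietorship → Operating License required.
9. vehicles 28 ≤ 35; serves food to the public → Operating Certificate required.
10. provides live entertainment; is located in Zone A (not: is located in Zone B) → Compliance Registration not required.

Commercial Certificate, Operating Certificate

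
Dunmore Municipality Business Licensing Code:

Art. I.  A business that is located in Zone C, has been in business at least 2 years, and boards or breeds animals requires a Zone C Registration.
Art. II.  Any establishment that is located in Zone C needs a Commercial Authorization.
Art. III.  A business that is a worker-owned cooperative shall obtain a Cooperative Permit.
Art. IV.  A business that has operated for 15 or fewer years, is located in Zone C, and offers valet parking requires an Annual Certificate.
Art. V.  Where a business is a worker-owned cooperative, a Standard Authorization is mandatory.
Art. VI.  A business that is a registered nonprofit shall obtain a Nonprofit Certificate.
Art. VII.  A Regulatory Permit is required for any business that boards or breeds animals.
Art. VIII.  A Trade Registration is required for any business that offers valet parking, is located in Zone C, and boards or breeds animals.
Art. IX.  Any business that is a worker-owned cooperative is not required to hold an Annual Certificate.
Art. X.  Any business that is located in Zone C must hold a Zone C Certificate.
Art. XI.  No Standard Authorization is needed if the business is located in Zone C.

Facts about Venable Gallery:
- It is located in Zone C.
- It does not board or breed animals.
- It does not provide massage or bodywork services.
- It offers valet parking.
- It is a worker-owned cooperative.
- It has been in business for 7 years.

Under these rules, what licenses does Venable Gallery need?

Commercial Authorization, Cooperative Permit, Zone C Certificate

Art. I. is located in Zone C; years in business 7 ≥ 2; does not board or breed animals → Zone C Registration not required.
Art. II. is located in Zone C → Commercial Authorization required.
Art. III. is a worker-owned cooperative → Cooperative Permit required.
Art. IV. years in business 7 ≤ 15; is located in Zone C; offers valet parking → Annual Certificate required.
Art. V. is a worker-owned cooperative → Standard Authorization required.
Art. VI. is a worker-owned cooperative (not: is a registered nonprofit) → Nonprofit Certificate not required.
Art. VII. does not board or breed animals → Regulatory Permit not required.
Art. VIII. offers valet parking; is located in Zone C; does not board or breed animals → Trade Registration not required.
Art. IX. is a worker-owned cooperative → exempt from Annual Certificate.
Art. X. is located in Zone C → Zone C Certificate required.
Art. XI. is located in Zone C → exempt from Standard Authorization.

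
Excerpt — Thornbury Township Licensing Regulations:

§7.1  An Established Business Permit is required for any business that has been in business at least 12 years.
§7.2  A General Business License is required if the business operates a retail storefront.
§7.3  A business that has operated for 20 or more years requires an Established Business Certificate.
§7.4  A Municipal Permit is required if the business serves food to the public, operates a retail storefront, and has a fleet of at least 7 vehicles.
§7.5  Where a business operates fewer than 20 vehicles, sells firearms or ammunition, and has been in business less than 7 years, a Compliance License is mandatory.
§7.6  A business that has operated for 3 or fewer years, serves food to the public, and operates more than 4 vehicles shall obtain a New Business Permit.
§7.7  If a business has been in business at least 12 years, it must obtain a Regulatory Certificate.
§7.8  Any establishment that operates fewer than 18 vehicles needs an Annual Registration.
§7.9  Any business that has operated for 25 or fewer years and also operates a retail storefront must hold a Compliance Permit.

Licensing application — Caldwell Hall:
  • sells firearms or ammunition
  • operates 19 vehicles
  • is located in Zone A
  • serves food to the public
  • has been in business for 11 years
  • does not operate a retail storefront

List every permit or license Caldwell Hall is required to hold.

§7.1 years in business 11 < 12 → Established Business Permit not required.
§7.2 does not operate a retail storefront → General Business License not required.
§7.3 years in business 11 < 20 → Established Business Certificate not required.
§7.4 serves food to the public; does not operate a retail storefront; vehicles 19 ≥ 7 → Municipal Permit not required.
§7.5 vehicles 19 < 20; sells firearms or ammunition; years in business 11 ≥ 7 → Compliance License not required.
§7.6 years in business 11 > 3; serves food to the public; vehicles 19 > 4 → New Business Permit not required.
§7.7 years in business 11 < 12 → Regulatory Certificate not required.
§7.8 vehicles 19 ≥ 18 → Annual Registration not required.
§7.9 years in business 11 ≤ 25; does not operate a retail storefront → Compliance Permit not required.

None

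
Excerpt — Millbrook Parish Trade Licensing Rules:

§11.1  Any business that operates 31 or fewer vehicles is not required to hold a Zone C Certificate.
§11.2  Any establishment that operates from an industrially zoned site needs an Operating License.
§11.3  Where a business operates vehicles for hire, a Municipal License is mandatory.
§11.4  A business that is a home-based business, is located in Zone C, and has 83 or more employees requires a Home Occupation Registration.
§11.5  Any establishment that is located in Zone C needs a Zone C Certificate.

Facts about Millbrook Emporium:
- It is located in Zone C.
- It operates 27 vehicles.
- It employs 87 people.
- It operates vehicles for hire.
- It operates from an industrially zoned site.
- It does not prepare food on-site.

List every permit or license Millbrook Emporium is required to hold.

§11.1 vehicles 27 ≤ 31 → exempt from Zone C Certificate.
§11.2 operates from an industrially zoned site → Operating License required.
§11.3 operates vehicles for hire → Municipal License required.
§11.4 operates from an industrially zoned site (not: is a home-based business); is located in Zone C; employees 87 ≥ 83 → Home Occupation Registration not required.
§11.5 is located in Zone C → Zone C Certificate required.

Municipal License, Operating License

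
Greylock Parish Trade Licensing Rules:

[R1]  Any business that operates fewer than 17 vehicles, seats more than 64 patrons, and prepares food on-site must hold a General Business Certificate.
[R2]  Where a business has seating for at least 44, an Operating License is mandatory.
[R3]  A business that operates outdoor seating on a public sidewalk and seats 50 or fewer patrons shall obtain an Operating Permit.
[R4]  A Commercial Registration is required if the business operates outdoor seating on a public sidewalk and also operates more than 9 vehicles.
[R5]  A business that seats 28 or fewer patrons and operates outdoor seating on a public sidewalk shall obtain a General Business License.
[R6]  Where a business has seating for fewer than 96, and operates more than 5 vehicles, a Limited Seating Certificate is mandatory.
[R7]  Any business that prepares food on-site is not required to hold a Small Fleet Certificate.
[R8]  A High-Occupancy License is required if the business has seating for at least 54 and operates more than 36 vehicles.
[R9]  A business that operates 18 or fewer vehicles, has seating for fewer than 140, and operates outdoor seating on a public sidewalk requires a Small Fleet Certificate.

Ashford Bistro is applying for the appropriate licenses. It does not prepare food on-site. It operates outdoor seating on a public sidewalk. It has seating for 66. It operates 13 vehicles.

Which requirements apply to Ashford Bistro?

Commercial Registration, Limited Seating Certificate, Operating License, Small Fleet Certificate

[R1] vehicles 13 < 17; seating 66 > 64; does not prepare food on-site → General Business Certificate not required.
[R2] seating 66 ≥ 44 → Operating License required.
[R3] operates outdoor seating on a public sidewalk; seating 66 > 50 → Operating Permit not required.
[R4] operates outdoor seating on a public sidewalk; vehicles 13 > 9 → Commercial Registration required.
[R5] seating 66 > 28; operates outdoor seating on a public sidewalk → General Business License not required.
[R6] seating 66 < 96; vehicles 13 > 5 → Limited Seating Certificate required.
[R7] does not prepare food on-site → Small Fleet Certificate exemption does not apply.
[R8] seating 66 ≥ 54; vehicles 13 ≤ 36 → High-Occupancy License not required.
[R9] vehicles 13 ≤ 18; seating 66 < 140; operates outdoor seating on a public sidewalk → Small Fleet Certificate required.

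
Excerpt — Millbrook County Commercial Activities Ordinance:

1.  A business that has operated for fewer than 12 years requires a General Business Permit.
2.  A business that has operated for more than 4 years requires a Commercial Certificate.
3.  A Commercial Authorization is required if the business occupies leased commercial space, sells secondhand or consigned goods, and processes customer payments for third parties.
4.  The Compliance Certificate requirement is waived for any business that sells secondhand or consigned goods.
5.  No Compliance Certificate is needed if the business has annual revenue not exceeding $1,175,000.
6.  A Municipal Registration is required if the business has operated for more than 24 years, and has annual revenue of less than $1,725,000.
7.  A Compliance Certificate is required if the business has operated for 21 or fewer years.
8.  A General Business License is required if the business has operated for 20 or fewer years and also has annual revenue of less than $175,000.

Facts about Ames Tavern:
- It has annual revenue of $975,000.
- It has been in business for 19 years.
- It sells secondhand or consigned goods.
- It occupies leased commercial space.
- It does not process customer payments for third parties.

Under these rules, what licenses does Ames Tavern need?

1. years in business 19 ≥ 12 → General Business Permit not required.
2. years in business 19 > 4 → Commercial Certificate required.
3. occupies leased commercial space; sells secondhand or consigned goods; does not process customer payments for third parties → Commercial Authorization not required.
4. sells secondhand or consigned goods → exempt from Compliance Certificate.
5. revenue $975,000 ≤ $1,175,000 → exempt from Compliance Certificate.
6. years in business 19 ≤ 24; revenue $975,000 < $1,725,000 → Municipal Registration not required.
7. years in business 19 ≤ 21 → Compliance Certificate required.
8. years in business 19 ≤ 20; revenue $975,000 ≥ $175,000 → General Business License not required.

Commercial Certificate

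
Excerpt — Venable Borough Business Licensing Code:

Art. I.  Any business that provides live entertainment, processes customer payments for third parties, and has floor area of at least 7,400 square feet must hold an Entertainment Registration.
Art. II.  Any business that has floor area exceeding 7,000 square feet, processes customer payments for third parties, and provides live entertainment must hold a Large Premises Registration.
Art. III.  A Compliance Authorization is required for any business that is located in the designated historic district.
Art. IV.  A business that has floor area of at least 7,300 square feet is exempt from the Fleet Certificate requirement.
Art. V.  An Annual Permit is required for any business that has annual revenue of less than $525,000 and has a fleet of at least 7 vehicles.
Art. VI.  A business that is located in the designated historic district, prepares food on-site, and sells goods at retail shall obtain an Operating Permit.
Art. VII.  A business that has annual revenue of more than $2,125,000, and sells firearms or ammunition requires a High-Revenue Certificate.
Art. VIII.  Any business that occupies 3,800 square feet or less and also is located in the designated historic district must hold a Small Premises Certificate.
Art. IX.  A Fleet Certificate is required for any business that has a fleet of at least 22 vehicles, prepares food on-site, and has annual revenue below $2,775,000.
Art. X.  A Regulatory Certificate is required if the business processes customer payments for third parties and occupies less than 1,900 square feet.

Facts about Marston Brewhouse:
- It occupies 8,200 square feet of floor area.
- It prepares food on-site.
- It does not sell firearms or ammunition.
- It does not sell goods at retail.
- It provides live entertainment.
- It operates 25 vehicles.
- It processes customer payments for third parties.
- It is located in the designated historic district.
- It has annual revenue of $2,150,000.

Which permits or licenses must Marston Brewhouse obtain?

Compliance Authorization, Entertainment Registration, Large Premises Registration

Art. I. provides live entertainment; processes customer payments for third parties; floor area 8,200 square feet ≥ 7,400 square feet → Entertainment Registration required.
Art. II. floor area 8,200 square feet > 7,000 square feet; processes customer payments for third parties; provides live entertainment → Large Premises Registration required.
Art. III. is located in the designated historic district → Compliance Authorization required.
Art. IV. floor area 8,200 square feet ≥ 7,300 square feet → exempt from Fleet Certificate.
Art. V. revenue $2,150,000 ≥ $525,000; vehicles 25 ≥ 7 → Annual Permit not required.
Art. VI. is located in the designated historic district; prepares food on-site; does not sell goods at retail → Operating Permit not required.
Art. VII. revenue $2,150,000 > $2,125,000; does not sell firearms or ammunition → High-Revenue Certificate not required.
Art. VIII. floor area 8,200 square feet > 3,800 square feet; is located in the designated historic district → Small Premises Certificate not required.
Art. IX. vehicles 25 ≥ 22; prepares food on-site; revenue $2,150,000 < $2,775,000 → Fleet Certificate required.
Art. X. processes customer payments for third parties; floor area 8,200 square feet ≥ 1,900 square feet → Regulatory Certificate not required.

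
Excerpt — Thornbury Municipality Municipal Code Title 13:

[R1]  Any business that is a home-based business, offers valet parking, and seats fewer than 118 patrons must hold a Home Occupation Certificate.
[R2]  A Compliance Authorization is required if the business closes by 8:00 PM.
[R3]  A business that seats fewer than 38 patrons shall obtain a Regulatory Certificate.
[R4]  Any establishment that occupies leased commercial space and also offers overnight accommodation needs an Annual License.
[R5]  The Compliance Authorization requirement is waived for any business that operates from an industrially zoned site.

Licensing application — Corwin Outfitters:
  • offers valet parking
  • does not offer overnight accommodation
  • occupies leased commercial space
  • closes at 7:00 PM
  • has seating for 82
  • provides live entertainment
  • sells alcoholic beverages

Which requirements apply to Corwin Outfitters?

Compliance Authorization

[R1] occupies leased commercial space (not: is a home-based business); offers valet parking; seating 82 < 118 → Home Occupation Certificate not required.
[R2] closes 7:00 PM, at/before 8:00 PM → Compliance Authorization required.
[R3] seating 82 ≥ 38 → Regulatory Certificate not required.
[R4] occupies leased commercial space; does not offer overnight accommodation → Annual License not required.
[R5] occupies leased commercial space (not: operates from an industrially zoned site) → Compliance Authorization exemption does not apply.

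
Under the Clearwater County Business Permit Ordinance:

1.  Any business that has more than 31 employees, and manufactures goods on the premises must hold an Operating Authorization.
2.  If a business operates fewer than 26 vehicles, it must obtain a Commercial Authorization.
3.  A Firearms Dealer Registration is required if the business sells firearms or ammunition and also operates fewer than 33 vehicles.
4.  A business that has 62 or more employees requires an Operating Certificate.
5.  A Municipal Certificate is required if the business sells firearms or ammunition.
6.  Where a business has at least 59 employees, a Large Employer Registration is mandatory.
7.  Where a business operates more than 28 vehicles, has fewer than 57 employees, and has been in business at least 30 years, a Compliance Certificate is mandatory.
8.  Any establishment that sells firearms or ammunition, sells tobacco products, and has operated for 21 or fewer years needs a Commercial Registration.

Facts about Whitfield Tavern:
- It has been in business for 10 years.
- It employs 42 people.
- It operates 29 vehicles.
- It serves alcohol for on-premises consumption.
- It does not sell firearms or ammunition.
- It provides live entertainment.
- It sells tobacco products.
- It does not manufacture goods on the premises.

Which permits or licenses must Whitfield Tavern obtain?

1. employees 42 > 31; does not manufacture goods on the premises → Operating Authorization not required.
2. vehicles 29 ≥ 26 → Commercial Authorization not required.
3. does not sell firearms or ammunition; vehicles 29 < 33 → Firearms Dealer Registration not required.
4. employees 42 < 62 → Operating Certificate not required.
5. does not sell firearms or ammunition → Municipal Certificate not required.
6. employees 42 < 59 → Large Employer Registration not required.
7. vehicles 29 > 28; employees 42 < 57; years in business 10 < 30 → Compliance Certificate not required.
8. does not sell firearms or ammunition; sells tobacco products; years in business 10 ≤ 21 → Commercial Registration not required.

None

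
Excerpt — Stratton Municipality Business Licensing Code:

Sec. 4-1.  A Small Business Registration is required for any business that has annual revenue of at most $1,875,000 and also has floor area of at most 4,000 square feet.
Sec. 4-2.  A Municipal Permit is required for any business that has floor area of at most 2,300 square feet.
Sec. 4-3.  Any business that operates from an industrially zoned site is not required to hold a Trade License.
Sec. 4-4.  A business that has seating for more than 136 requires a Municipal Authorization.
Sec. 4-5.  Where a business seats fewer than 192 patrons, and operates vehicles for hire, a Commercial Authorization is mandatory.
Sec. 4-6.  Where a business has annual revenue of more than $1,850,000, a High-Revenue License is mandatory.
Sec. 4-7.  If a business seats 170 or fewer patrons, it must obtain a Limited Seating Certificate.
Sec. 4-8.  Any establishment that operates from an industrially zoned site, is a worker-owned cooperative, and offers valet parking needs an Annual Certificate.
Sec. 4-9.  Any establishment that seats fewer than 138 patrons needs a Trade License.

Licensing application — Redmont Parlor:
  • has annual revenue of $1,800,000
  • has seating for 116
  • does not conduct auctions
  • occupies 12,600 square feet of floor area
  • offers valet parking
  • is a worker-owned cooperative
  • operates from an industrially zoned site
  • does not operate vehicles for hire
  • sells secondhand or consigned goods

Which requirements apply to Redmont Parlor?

Sec. 4-1. revenue $1,800,000 ≤ $1,875,000; floor area 12,600 square feet > 4,000 square feet → Small Business Registration not required.
Sec. 4-2. floor area 12,600 square feet > 2,300 square feet → Municipal Permit not required.
Sec. 4-3. operates from an industrially zoned site → exempt from Trade License.
Sec. 4-4. seating 116 ≤ 136 → Municipal Authorization not required.
Sec. 4-5. seating 116 < 192; does not operate vehicles for hire → Commercial Authorization not required.
Sec. 4-6. revenue $1,800,000 ≤ $1,850,000 → High-Revenue License not required.
Sec. 4-7. seating 116 ≤ 170 → Limited Seating Certificate required.
Sec. 4-8. operates from an industrially zoned site; is a worker-owned cooperative; offers valet parking → Annual Certificate required.
Sec. 4-9. seating 116 < 138 → Trade License required.

Annual Certificate, Limited Seating Certificate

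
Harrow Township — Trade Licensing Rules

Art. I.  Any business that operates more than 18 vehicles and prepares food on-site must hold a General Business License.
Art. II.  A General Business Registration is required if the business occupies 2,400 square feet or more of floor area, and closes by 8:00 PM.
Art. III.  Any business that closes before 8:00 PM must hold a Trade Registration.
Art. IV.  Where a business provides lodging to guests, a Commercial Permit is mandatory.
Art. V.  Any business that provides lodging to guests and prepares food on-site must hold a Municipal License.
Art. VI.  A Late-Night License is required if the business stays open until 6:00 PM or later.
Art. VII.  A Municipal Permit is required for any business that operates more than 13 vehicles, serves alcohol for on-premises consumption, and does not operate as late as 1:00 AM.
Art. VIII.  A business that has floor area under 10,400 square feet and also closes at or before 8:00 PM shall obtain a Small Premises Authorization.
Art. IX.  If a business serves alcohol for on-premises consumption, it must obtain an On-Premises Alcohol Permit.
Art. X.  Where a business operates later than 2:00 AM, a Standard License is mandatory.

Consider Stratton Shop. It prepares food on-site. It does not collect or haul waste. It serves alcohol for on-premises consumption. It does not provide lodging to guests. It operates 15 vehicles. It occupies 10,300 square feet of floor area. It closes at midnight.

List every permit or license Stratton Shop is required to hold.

Art. I. vehicles 15 ≤ 18; prepares food on-site → General Business License not required.
Art. II. floor area 10,300 square feet ≥ 2,400 square feet; closes midnight, after 8:00 PM → General Business Registration not required.
Art. III. closes midnight, after 8:00 PM → Trade Registration not required.
Art. IV. does not provide lodging to guests → Commercial Permit not required.
Art. V. does not provide lodging to guests; prepares food on-site → Municipal License not required.
Art. VI. closes midnight, after 6:00 PM → Late-Night License required.
Art. VII. vehicles 15 > 13; serves alcohol for on-premises consumption; closes midnight, at/before 1:00 AM → Municipal Permit required.
Art. VIII. floor area 10,300 square feet < 10,400 square feet; closes midnight, after 8:00 PM → Small Premises Authorization not required.
Art. IX. serves alcohol for on-premises consumption → On-Premises Alcohol Permit required.
Art. X. closes midnight, at/before 2:00 AM → Standard License not required.

Late-Night License, Municipal Permit, On-Premises Alcohol Permit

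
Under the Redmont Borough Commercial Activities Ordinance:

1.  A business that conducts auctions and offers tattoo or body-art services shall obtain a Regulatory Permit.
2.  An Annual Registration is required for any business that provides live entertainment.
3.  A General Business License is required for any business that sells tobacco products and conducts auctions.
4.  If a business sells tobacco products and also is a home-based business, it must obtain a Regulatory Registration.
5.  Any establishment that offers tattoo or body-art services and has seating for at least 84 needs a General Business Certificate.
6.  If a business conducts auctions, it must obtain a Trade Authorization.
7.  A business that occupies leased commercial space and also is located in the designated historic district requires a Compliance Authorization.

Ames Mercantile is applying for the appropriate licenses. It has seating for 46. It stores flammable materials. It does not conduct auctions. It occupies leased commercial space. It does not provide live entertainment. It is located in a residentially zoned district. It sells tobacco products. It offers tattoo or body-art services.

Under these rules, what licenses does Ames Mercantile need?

1. does not conduct auctions; offers tattoo or body-art services → Regulatory Permit not required.
2. does not provide live entertainment → Annual Registration not required.
3. sells tobacco products; does not conduct auctions → General Business License not required.
4. sells tobacco products; occupies leased commercial space (not: is a home-based business) → Regulatory Registration not required.
5. offers tattoo or body-art services; seating 46 < 84 → General Business Certificate not required.
6. does not conduct auctions → Trade Authorization not required.
7. occupies leased commercial space; is located in a residentially zoned district (not: is located in the designated historic district) → Compliance Authorization not required.

None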